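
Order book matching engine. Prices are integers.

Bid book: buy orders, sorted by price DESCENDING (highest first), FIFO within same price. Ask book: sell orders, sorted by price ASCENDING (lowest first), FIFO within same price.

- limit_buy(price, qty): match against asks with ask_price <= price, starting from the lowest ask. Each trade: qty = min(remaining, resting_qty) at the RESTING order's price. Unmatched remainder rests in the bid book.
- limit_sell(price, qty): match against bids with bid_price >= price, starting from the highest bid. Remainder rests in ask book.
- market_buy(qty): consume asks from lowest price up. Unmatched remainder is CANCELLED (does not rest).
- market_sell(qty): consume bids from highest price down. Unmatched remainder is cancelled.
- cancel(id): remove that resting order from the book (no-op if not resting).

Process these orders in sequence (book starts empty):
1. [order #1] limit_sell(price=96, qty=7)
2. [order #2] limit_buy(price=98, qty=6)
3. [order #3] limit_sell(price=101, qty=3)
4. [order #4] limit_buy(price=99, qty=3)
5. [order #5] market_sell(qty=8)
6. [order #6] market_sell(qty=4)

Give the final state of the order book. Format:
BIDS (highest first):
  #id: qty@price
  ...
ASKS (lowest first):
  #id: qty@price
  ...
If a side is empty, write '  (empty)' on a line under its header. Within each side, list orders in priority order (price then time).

Answer: BIDS (highest first):
  (empty)
ASKS (lowest first):
  #3: 3@101

Derivation:
After op 1 [order #1] limit_sell(price=96, qty=7): fills=none; bids=[-] asks=[#1:7@96]
After op 2 [order #2] limit_buy(price=98, qty=6): fills=#2x#1:6@96; bids=[-] asks=[#1:1@96]
After op 3 [order #3] limit_sell(price=101, qty=3): fills=none; bids=[-] asks=[#1:1@96 #3:3@101]
After op 4 [order #4] limit_buy(price=99, qty=3): fills=#4x#1:1@96; bids=[#4:2@99] asks=[#3:3@101]
After op 5 [order #5] market_sell(qty=8): fills=#4x#5:2@99; bids=[-] asks=[#3:3@101]
After op 6 [order #6] market_sell(qty=4): fills=none; bids=[-] asks=[#3:3@101]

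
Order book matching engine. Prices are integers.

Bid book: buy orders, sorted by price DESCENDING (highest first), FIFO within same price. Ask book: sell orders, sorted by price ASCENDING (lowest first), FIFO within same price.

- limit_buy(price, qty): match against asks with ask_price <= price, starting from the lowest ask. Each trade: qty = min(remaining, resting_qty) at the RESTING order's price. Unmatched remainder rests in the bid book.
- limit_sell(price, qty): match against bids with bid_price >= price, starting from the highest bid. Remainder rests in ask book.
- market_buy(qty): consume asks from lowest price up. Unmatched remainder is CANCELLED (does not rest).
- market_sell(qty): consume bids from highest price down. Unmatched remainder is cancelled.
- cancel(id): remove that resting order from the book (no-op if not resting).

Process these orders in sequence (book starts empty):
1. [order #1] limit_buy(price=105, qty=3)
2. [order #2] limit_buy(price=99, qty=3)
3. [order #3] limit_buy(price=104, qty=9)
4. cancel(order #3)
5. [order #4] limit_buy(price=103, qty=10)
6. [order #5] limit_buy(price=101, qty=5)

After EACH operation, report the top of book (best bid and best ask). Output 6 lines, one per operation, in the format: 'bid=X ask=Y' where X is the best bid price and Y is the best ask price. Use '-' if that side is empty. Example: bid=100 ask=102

Answer: bid=105 ask=-
bid=105 ask=-
bid=105 ask=-
bid=105 ask=-
bid=105 ask=-
bid=105 ask=-

Derivation:
After op 1 [order #1] limit_buy(price=105, qty=3): fills=none; bids=[#1:3@105] asks=[-]
After op 2 [order #2] limit_buy(price=99, qty=3): fills=none; bids=[#1:3@105 #2:3@99] asks=[-]
After op 3 [order #3] limit_buy(price=104, qty=9): fills=none; bids=[#1:3@105 #3:9@104 #2:3@99] asks=[-]
After op 4 cancel(order #3): fills=none; bids=[#1:3@105 #2:3@99] asks=[-]
After op 5 [order #4] limit_buy(price=103, qty=10): fills=none; bids=[#1:3@105 #4:10@103 #2:3@99] asks=[-]
After op 6 [order #5] limit_buy(price=101, qty=5): fills=none; bids=[#1:3@105 #4:10@103 #5:5@101 #2:3@99] asks=[-]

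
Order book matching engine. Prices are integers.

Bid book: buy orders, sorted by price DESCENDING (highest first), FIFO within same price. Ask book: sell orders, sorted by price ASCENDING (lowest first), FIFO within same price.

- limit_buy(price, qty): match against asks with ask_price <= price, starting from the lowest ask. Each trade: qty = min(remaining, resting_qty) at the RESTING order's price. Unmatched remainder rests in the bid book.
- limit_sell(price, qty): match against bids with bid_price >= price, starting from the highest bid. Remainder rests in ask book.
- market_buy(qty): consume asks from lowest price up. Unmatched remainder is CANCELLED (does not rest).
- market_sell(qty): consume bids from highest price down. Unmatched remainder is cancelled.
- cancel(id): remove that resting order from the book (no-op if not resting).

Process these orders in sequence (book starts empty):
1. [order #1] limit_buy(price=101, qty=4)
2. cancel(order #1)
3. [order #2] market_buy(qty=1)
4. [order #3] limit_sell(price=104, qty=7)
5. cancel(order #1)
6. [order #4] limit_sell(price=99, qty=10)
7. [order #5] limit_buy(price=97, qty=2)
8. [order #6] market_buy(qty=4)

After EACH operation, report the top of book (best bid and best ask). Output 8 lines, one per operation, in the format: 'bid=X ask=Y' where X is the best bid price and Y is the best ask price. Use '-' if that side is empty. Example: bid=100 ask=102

After op 1 [order #1] limit_buy(price=101, qty=4): fills=none; bids=[#1:4@101] asks=[-]
After op 2 cancel(order #1): fills=none; bids=[-] asks=[-]
After op 3 [order #2] market_buy(qty=1): fills=none; bids=[-] asks=[-]
After op 4 [order #3] limit_sell(price=104, qty=7): fills=none; bids=[-] asks=[#3:7@104]
After op 5 cancel(order #1): fills=none; bids=[-] asks=[#3:7@104]
After op 6 [order #4] limit_sell(price=99, qty=10): fills=none; bids=[-] asks=[#4:10@99 #3:7@104]
After op 7 [order #5] limit_buy(price=97, qty=2): fills=none; bids=[#5:2@97] asks=[#4:10@99 #3:7@104]
After op 8 [order #6] market_buy(qty=4): fills=#6x#4:4@99; bids=[#5:2@97] asks=[#4:6@99 #3:7@104]

Answer: bid=101 ask=-
bid=- ask=-
bid=- ask=-
bid=- ask=104
bid=- ask=104
bid=- ask=99
bid=97 ask=99
bid=97 ask=99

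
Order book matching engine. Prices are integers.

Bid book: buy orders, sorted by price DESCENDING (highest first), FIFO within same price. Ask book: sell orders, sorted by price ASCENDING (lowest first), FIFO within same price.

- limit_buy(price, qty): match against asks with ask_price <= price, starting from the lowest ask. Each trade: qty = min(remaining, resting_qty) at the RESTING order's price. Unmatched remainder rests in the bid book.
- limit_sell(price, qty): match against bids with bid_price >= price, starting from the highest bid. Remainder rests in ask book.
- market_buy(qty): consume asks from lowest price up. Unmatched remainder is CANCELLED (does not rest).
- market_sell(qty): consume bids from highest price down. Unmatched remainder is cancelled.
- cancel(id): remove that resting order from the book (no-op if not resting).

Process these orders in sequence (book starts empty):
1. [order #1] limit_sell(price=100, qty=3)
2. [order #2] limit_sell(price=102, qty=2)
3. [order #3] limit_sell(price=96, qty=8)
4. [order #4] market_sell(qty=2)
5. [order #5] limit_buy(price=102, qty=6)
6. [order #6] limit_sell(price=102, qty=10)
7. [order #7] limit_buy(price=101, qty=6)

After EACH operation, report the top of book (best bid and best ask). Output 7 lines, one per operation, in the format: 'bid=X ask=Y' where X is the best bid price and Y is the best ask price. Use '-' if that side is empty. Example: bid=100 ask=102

Answer: bid=- ask=100
bid=- ask=100
bid=- ask=96
bid=- ask=96
bid=- ask=96
bid=- ask=96
bid=101 ask=102

Derivation:
After op 1 [order #1] limit_sell(price=100, qty=3): fills=none; bids=[-] asks=[#1:3@100]
After op 2 [order #2] limit_sell(price=102, qty=2): fills=none; bids=[-] asks=[#1:3@100 #2:2@102]
After op 3 [order #3] limit_sell(price=96, qty=8): fills=none; bids=[-] asks=[#3:8@96 #1:3@100 #2:2@102]
After op 4 [order #4] market_sell(qty=2): fills=none; bids=[-] asks=[#3:8@96 #1:3@100 #2:2@102]
After op 5 [order #5] limit_buy(price=102, qty=6): fills=#5x#3:6@96; bids=[-] asks=[#3:2@96 #1:3@100 #2:2@102]
After op 6 [order #6] limit_sell(price=102, qty=10): fills=none; bids=[-] asks=[#3:2@96 #1:3@100 #2:2@102 #6:10@102]
After op 7 [order #7] limit_buy(price=101, qty=6): fills=#7x#3:2@96 #7x#1:3@100; bids=[#7:1@101] asks=[#2:2@102 #6:10@102]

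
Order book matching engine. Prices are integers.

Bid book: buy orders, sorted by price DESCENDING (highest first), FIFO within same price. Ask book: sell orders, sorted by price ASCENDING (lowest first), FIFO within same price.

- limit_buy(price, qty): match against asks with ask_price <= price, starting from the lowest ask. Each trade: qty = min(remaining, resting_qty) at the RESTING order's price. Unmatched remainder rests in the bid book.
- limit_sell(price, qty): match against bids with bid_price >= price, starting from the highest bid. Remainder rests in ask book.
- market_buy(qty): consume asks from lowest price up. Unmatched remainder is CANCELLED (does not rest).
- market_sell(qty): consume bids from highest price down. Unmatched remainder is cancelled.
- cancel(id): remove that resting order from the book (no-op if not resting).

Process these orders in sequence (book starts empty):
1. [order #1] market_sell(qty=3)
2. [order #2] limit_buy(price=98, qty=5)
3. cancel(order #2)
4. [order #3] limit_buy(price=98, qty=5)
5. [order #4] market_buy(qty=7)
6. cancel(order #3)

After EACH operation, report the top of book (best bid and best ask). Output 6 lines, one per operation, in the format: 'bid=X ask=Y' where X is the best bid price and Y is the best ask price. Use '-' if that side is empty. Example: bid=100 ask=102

Answer: bid=- ask=-
bid=98 ask=-
bid=- ask=-
bid=98 ask=-
bid=98 ask=-
bid=- ask=-

Derivation:
After op 1 [order #1] market_sell(qty=3): fills=none; bids=[-] asks=[-]
After op 2 [order #2] limit_buy(price=98, qty=5): fills=none; bids=[#2:5@98] asks=[-]
After op 3 cancel(order #2): fills=none; bids=[-] asks=[-]
After op 4 [order #3] limit_buy(price=98, qty=5): fills=none; bids=[#3:5@98] asks=[-]
After op 5 [order #4] market_buy(qty=7): fills=none; bids=[#3:5@98] asks=[-]
After op 6 cancel(order #3): fills=none; bids=[-] asks=[-]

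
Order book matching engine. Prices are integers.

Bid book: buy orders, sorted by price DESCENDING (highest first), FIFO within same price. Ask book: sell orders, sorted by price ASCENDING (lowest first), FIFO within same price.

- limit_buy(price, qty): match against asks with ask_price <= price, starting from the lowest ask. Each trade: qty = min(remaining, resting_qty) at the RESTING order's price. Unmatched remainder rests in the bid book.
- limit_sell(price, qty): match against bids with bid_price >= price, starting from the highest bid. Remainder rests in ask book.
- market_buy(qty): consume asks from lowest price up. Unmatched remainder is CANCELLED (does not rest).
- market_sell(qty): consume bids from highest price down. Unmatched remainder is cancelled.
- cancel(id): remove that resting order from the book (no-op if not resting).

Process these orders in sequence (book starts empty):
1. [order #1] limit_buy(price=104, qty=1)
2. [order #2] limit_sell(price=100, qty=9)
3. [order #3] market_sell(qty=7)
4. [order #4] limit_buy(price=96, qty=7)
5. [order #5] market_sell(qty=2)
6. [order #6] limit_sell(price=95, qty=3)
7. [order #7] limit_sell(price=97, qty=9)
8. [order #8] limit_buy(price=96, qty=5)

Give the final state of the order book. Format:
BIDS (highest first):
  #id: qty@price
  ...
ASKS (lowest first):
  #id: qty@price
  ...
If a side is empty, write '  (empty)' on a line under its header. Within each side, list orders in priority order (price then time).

Answer: BIDS (highest first):
  #4: 2@96
  #8: 5@96
ASKS (lowest first):
  #7: 9@97
  #2: 8@100

Derivation:
After op 1 [order #1] limit_buy(price=104, qty=1): fills=none; bids=[#1:1@104] asks=[-]
After op 2 [order #2] limit_sell(price=100, qty=9): fills=#1x#2:1@104; bids=[-] asks=[#2:8@100]
After op 3 [order #3] market_sell(qty=7): fills=none; bids=[-] asks=[#2:8@100]
After op 4 [order #4] limit_buy(price=96, qty=7): fills=none; bids=[#4:7@96] asks=[#2:8@100]
After op 5 [order #5] market_sell(qty=2): fills=#4x#5:2@96; bids=[#4:5@96] asks=[#2:8@100]
After op 6 [order #6] limit_sell(price=95, qty=3): fills=#4x#6:3@96; bids=[#4:2@96] asks=[#2:8@100]
After op 7 [order #7] limit_sell(price=97, qty=9): fills=none; bids=[#4:2@96] asks=[#7:9@97 #2:8@100]
After op 8 [order #8] limit_buy(price=96, qty=5): fills=none; bids=[#4:2@96 #8:5@96] asks=[#7:9@97 #2:8@100]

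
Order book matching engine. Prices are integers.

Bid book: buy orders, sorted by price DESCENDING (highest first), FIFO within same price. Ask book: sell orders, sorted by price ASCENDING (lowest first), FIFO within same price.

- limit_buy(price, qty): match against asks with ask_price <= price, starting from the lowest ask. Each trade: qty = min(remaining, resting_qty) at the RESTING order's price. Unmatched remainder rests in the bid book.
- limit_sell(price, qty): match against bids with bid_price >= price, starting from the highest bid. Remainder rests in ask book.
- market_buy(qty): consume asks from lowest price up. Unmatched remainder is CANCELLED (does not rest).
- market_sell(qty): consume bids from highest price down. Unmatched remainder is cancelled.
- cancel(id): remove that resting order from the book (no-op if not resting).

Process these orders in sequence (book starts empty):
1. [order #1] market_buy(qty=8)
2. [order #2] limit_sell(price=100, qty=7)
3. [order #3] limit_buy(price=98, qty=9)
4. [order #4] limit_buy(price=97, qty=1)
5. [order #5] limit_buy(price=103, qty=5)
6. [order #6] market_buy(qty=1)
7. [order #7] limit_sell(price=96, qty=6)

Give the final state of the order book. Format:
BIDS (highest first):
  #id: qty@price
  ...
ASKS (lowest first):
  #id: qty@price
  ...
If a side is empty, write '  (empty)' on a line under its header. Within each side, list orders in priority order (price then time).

After op 1 [order #1] market_buy(qty=8): fills=none; bids=[-] asks=[-]
After op 2 [order #2] limit_sell(price=100, qty=7): fills=none; bids=[-] asks=[#2:7@100]
After op 3 [order #3] limit_buy(price=98, qty=9): fills=none; bids=[#3:9@98] asks=[#2:7@100]
After op 4 [order #4] limit_buy(price=97, qty=1): fills=none; bids=[#3:9@98 #4:1@97] asks=[#2:7@100]
After op 5 [order #5] limit_buy(price=103, qty=5): fills=#5x#2:5@100; bids=[#3:9@98 #4:1@97] asks=[#2:2@100]
After op 6 [order #6] market_buy(qty=1): fills=#6x#2:1@100; bids=[#3:9@98 #4:1@97] asks=[#2:1@100]
After op 7 [order #7] limit_sell(price=96, qty=6): fills=#3x#7:6@98; bids=[#3:3@98 #4:1@97] asks=[#2:1@100]

Answer: BIDS (highest first):
  #3: 3@98
  #4: 1@97
ASKS (lowest first):
  #2: 1@100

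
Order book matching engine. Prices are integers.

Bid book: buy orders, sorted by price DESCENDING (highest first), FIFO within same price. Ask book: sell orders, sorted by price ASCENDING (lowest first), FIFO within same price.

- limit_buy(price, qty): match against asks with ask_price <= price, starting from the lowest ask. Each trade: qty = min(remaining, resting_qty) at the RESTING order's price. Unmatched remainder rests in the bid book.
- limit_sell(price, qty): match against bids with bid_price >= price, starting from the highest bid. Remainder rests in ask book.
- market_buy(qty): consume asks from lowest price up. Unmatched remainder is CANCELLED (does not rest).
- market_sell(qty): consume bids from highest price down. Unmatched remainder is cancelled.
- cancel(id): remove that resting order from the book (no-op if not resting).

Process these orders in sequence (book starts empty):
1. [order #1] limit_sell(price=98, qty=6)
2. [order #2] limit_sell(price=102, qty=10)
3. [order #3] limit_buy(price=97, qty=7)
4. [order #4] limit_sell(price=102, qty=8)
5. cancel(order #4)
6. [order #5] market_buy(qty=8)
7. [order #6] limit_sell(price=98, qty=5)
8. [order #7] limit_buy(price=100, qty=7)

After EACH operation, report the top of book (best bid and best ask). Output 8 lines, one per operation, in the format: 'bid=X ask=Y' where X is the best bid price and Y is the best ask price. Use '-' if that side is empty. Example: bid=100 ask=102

Answer: bid=- ask=98
bid=- ask=98
bid=97 ask=98
bid=97 ask=98
bid=97 ask=98
bid=97 ask=102
bid=97 ask=98
bid=100 ask=102

Derivation:
After op 1 [order #1] limit_sell(price=98, qty=6): fills=none; bids=[-] asks=[#1:6@98]
After op 2 [order #2] limit_sell(price=102, qty=10): fills=none; bids=[-] asks=[#1:6@98 #2:10@102]
After op 3 [order #3] limit_buy(price=97, qty=7): fills=none; bids=[#3:7@97] asks=[#1:6@98 #2:10@102]
After op 4 [order #4] limit_sell(price=102, qty=8): fills=none; bids=[#3:7@97] asks=[#1:6@98 #2:10@102 #4:8@102]
After op 5 cancel(order #4): fills=none; bids=[#3:7@97] asks=[#1:6@98 #2:10@102]
After op 6 [order #5] market_buy(qty=8): fills=#5x#1:6@98 #5x#2:2@102; bids=[#3:7@97] asks=[#2:8@102]
After op 7 [order #6] limit_sell(price=98, qty=5): fills=none; bids=[#3:7@97] asks=[#6:5@98 #2:8@102]
After op 8 [order #7] limit_buy(price=100, qty=7): fills=#7x#6:5@98; bids=[#7:2@100 #3:7@97] asks=[#2:8@102]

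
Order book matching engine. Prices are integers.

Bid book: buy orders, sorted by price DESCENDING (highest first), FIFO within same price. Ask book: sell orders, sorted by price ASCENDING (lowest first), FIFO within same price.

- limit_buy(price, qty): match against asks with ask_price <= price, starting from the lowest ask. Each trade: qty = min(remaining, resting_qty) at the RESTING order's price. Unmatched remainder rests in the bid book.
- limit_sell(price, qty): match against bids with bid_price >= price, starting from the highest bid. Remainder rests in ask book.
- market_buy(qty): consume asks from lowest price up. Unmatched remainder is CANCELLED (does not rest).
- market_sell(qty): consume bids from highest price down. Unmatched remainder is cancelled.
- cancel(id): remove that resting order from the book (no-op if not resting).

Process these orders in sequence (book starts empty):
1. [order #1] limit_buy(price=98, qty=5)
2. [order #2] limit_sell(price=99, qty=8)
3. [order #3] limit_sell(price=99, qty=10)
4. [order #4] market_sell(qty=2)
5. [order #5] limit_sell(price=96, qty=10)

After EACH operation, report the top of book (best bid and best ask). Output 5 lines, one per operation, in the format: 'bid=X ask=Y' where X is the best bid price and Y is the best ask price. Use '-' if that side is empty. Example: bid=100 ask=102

Answer: bid=98 ask=-
bid=98 ask=99
bid=98 ask=99
bid=98 ask=99
bid=- ask=96

Derivation:
After op 1 [order #1] limit_buy(price=98, qty=5): fills=none; bids=[#1:5@98] asks=[-]
After op 2 [order #2] limit_sell(price=99, qty=8): fills=none; bids=[#1:5@98] asks=[#2:8@99]
After op 3 [order #3] limit_sell(price=99, qty=10): fills=none; bids=[#1:5@98] asks=[#2:8@99 #3:10@99]
After op 4 [order #4] market_sell(qty=2): fills=#1x#4:2@98; bids=[#1:3@98] asks=[#2:8@99 #3:10@99]
After op 5 [order #5] limit_sell(price=96, qty=10): fills=#1x#5:3@98; bids=[-] asks=[#5:7@96 #2:8@99 #3:10@99]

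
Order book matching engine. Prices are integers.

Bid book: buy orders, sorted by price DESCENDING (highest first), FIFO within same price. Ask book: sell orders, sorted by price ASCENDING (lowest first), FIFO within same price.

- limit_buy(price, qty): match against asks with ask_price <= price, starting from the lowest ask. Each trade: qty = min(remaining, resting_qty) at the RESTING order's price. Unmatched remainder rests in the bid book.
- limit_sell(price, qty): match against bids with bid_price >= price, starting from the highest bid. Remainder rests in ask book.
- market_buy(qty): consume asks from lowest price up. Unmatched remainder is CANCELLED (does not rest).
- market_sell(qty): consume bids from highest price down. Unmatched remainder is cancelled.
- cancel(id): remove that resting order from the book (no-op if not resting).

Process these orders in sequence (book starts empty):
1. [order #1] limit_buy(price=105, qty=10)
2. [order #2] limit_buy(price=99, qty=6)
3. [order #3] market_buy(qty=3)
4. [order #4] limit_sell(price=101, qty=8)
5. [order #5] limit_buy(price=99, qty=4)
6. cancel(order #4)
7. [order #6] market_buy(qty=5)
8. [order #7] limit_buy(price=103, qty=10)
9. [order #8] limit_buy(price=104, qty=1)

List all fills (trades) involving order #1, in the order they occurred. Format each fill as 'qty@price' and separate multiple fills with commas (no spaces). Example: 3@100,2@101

After op 1 [order #1] limit_buy(price=105, qty=10): fills=none; bids=[#1:10@105] asks=[-]
After op 2 [order #2] limit_buy(price=99, qty=6): fills=none; bids=[#1:10@105 #2:6@99] asks=[-]
After op 3 [order #3] market_buy(qty=3): fills=none; bids=[#1:10@105 #2:6@99] asks=[-]
After op 4 [order #4] limit_sell(price=101, qty=8): fills=#1x#4:8@105; bids=[#1:2@105 #2:6@99] asks=[-]
After op 5 [order #5] limit_buy(price=99, qty=4): fills=none; bids=[#1:2@105 #2:6@99 #5:4@99] asks=[-]
After op 6 cancel(order #4): fills=none; bids=[#1:2@105 #2:6@99 #5:4@99] asks=[-]
After op 7 [order #6] market_buy(qty=5): fills=none; bids=[#1:2@105 #2:6@99 #5:4@99] asks=[-]
After op 8 [order #7] limit_buy(price=103, qty=10): fills=none; bids=[#1:2@105 #7:10@103 #2:6@99 #5:4@99] asks=[-]
After op 9 [order #8] limit_buy(price=104, qty=1): fills=none; bids=[#1:2@105 #8:1@104 #7:10@103 #2:6@99 #5:4@99] asks=[-]

Answer: 8@105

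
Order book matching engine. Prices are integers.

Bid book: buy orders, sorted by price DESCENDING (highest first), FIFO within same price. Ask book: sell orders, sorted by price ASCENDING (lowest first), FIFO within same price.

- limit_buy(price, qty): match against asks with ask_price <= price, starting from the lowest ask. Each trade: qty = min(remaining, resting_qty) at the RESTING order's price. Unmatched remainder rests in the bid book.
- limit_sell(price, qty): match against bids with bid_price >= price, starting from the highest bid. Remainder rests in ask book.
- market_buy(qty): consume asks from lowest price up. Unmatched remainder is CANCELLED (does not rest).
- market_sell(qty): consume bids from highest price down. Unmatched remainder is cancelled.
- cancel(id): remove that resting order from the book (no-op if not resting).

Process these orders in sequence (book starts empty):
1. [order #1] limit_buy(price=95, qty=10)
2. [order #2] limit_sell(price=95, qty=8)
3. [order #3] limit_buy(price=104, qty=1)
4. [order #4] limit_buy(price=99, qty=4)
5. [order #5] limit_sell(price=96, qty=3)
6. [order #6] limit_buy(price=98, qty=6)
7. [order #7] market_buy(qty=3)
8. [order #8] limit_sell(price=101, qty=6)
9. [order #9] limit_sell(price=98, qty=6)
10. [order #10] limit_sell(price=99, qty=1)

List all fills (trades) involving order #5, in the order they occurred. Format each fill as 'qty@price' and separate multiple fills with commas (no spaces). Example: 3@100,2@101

Answer: 1@104,2@99

Derivation:
After op 1 [order #1] limit_buy(price=95, qty=10): fills=none; bids=[#1:10@95] asks=[-]
After op 2 [order #2] limit_sell(price=95, qty=8): fills=#1x#2:8@95; bids=[#1:2@95] asks=[-]
After op 3 [order #3] limit_buy(price=104, qty=1): fills=none; bids=[#3:1@104 #1:2@95] asks=[-]
After op 4 [order #4] limit_buy(price=99, qty=4): fills=none; bids=[#3:1@104 #4:4@99 #1:2@95] asks=[-]
After op 5 [order #5] limit_sell(price=96, qty=3): fills=#3x#5:1@104 #4x#5:2@99; bids=[#4:2@99 #1:2@95] asks=[-]
After op 6 [order #6] limit_buy(price=98, qty=6): fills=none; bids=[#4:2@99 #6:6@98 #1:2@95] asks=[-]
After op 7 [order #7] market_buy(qty=3): fills=none; bids=[#4:2@99 #6:6@98 #1:2@95] asks=[-]
After op 8 [order #8] limit_sell(price=101, qty=6): fills=none; bids=[#4:2@99 #6:6@98 #1:2@95] asks=[#8:6@101]
After op 9 [order #9] limit_sell(price=98, qty=6): fills=#4x#9:2@99 #6x#9:4@98; bids=[#6:2@98 #1:2@95] asks=[#8:6@101]
After op 10 [order #10] limit_sell(price=99, qty=1): fills=none; bids=[#6:2@98 #1:2@95] asks=[#10:1@99 #8:6@101]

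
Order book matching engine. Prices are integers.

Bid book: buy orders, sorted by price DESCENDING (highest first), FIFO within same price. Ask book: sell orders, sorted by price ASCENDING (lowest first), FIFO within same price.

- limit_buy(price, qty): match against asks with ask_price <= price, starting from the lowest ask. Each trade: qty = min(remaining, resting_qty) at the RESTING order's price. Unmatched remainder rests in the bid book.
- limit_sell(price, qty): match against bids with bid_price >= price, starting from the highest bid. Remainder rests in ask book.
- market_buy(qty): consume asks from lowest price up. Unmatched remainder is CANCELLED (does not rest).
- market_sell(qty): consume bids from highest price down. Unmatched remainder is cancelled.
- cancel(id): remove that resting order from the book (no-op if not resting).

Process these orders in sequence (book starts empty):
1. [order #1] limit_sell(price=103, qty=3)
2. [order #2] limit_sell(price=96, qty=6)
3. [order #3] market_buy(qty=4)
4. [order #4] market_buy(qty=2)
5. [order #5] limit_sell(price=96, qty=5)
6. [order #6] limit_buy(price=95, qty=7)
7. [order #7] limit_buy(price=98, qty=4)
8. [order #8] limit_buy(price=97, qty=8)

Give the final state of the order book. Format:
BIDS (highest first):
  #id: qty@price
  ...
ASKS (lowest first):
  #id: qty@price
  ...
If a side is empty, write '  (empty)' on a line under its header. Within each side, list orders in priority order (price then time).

After op 1 [order #1] limit_sell(price=103, qty=3): fills=none; bids=[-] asks=[#1:3@103]
After op 2 [order #2] limit_sell(price=96, qty=6): fills=none; bids=[-] asks=[#2:6@96 #1:3@103]
After op 3 [order #3] market_buy(qty=4): fills=#3x#2:4@96; bids=[-] asks=[#2:2@96 #1:3@103]
After op 4 [order #4] market_buy(qty=2): fills=#4x#2:2@96; bids=[-] asks=[#1:3@103]
After op 5 [order #5] limit_sell(price=96, qty=5): fills=none; bids=[-] asks=[#5:5@96 #1:3@103]
After op 6 [order #6] limit_buy(price=95, qty=7): fills=none; bids=[#6:7@95] asks=[#5:5@96 #1:3@103]
After op 7 [order #7] limit_buy(price=98, qty=4): fills=#7x#5:4@96; bids=[#6:7@95] asks=[#5:1@96 #1:3@103]
After op 8 [order #8] limit_buy(price=97, qty=8): fills=#8x#5:1@96; bids=[#8:7@97 #6:7@95] asks=[#1:3@103]

Answer: BIDS (highest first):
  #8: 7@97
  #6: 7@95
ASKS (lowest first):
  #1: 3@103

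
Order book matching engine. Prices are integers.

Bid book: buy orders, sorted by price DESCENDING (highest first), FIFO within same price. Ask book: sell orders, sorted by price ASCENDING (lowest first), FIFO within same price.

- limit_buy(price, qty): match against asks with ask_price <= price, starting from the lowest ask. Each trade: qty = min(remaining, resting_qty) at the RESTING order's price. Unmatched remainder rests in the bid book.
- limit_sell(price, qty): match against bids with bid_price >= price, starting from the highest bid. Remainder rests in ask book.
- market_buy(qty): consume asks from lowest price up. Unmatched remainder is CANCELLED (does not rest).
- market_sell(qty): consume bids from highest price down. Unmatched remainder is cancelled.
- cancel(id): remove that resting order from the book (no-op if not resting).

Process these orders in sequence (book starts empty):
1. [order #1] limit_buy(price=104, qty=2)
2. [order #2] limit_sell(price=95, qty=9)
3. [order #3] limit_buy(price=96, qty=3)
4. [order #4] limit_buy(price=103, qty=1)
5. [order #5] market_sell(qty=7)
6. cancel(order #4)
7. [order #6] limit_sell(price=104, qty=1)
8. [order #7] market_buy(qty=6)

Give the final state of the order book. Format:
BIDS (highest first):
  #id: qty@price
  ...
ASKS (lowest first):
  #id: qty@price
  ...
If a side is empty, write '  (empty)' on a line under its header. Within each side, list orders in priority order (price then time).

Answer: BIDS (highest first):
  (empty)
ASKS (lowest first):
  (empty)

Derivation:
After op 1 [order #1] limit_buy(price=104, qty=2): fills=none; bids=[#1:2@104] asks=[-]
After op 2 [order #2] limit_sell(price=95, qty=9): fills=#1x#2:2@104; bids=[-] asks=[#2:7@95]
After op 3 [order #3] limit_buy(price=96, qty=3): fills=#3x#2:3@95; bids=[-] asks=[#2:4@95]
After op 4 [order #4] limit_buy(price=103, qty=1): fills=#4x#2:1@95; bids=[-] asks=[#2:3@95]
After op 5 [order #5] market_sell(qty=7): fills=none; bids=[-] asks=[#2:3@95]
After op 6 cancel(order #4): fills=none; bids=[-] asks=[#2:3@95]
After op 7 [order #6] limit_sell(price=104, qty=1): fills=none; bids=[-] asks=[#2:3@95 #6:1@104]
After op 8 [order #7] market_buy(qty=6): fills=#7x#2:3@95 #7x#6:1@104; bids=[-] asks=[-]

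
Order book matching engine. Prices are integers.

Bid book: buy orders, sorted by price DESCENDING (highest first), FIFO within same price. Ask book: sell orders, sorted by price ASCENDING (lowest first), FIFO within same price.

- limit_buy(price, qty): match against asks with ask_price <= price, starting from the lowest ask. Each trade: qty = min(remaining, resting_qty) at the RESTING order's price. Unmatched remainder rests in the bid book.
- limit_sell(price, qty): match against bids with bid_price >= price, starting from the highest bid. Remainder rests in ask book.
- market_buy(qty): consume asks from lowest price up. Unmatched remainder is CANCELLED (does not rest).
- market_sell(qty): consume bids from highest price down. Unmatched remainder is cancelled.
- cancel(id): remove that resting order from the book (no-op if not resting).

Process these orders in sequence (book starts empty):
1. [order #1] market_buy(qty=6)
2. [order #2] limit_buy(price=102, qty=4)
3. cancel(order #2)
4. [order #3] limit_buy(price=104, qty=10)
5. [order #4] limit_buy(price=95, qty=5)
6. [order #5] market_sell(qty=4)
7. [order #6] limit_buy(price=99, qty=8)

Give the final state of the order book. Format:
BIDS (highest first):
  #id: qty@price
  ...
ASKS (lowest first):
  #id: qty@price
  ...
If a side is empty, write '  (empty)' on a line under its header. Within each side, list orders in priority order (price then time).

After op 1 [order #1] market_buy(qty=6): fills=none; bids=[-] asks=[-]
After op 2 [order #2] limit_buy(price=102, qty=4): fills=none; bids=[#2:4@102] asks=[-]
After op 3 cancel(order #2): fills=none; bids=[-] asks=[-]
After op 4 [order #3] limit_buy(price=104, qty=10): fills=none; bids=[#3:10@104] asks=[-]
After op 5 [order #4] limit_buy(price=95, qty=5): fills=none; bids=[#3:10@104 #4:5@95] asks=[-]
After op 6 [order #5] market_sell(qty=4): fills=#3x#5:4@104; bids=[#3:6@104 #4:5@95] asks=[-]
After op 7 [order #6] limit_buy(price=99, qty=8): fills=none; bids=[#3:6@104 #6:8@99 #4:5@95] asks=[-]

Answer: BIDS (highest first):
  #3: 6@104
  #6: 8@99
  #4: 5@95
ASKS (lowest first):
  (empty)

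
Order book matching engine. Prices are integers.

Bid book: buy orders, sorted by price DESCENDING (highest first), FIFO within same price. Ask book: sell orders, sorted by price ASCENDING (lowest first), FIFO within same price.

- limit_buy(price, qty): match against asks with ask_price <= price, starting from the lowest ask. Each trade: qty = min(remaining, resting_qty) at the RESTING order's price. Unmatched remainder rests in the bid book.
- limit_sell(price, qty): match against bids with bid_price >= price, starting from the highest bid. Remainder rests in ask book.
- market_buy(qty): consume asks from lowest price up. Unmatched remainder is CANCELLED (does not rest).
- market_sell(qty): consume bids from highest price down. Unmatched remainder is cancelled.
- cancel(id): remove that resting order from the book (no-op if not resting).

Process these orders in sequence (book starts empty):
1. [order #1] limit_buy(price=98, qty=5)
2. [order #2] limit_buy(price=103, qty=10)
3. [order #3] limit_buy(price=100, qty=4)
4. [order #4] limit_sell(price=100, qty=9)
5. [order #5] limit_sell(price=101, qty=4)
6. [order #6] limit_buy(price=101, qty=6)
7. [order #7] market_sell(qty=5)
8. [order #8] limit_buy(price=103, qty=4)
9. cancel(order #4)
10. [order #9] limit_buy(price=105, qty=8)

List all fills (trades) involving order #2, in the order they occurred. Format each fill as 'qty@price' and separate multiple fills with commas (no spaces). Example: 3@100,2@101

After op 1 [order #1] limit_buy(price=98, qty=5): fills=none; bids=[#1:5@98] asks=[-]
After op 2 [order #2] limit_buy(price=103, qty=10): fills=none; bids=[#2:10@103 #1:5@98] asks=[-]
After op 3 [order #3] limit_buy(price=100, qty=4): fills=none; bids=[#2:10@103 #3:4@100 #1:5@98] asks=[-]
After op 4 [order #4] limit_sell(price=100, qty=9): fills=#2x#4:9@103; bids=[#2:1@103 #3:4@100 #1:5@98] asks=[-]
After op 5 [order #5] limit_sell(price=101, qty=4): fills=#2x#5:1@103; bids=[#3:4@100 #1:5@98] asks=[#5:3@101]
After op 6 [order #6] limit_buy(price=101, qty=6): fills=#6x#5:3@101; bids=[#6:3@101 #3:4@100 #1:5@98] asks=[-]
After op 7 [order #7] market_sell(qty=5): fills=#6x#7:3@101 #3x#7:2@100; bids=[#3:2@100 #1:5@98] asks=[-]
After op 8 [order #8] limit_buy(price=103, qty=4): fills=none; bids=[#8:4@103 #3:2@100 #1:5@98] asks=[-]
After op 9 cancel(order #4): fills=none; bids=[#8:4@103 #3:2@100 #1:5@98] asks=[-]
After op 10 [order #9] limit_buy(price=105, qty=8): fills=none; bids=[#9:8@105 #8:4@103 #3:2@100 #1:5@98] asks=[-]

Answer: 9@103,1@103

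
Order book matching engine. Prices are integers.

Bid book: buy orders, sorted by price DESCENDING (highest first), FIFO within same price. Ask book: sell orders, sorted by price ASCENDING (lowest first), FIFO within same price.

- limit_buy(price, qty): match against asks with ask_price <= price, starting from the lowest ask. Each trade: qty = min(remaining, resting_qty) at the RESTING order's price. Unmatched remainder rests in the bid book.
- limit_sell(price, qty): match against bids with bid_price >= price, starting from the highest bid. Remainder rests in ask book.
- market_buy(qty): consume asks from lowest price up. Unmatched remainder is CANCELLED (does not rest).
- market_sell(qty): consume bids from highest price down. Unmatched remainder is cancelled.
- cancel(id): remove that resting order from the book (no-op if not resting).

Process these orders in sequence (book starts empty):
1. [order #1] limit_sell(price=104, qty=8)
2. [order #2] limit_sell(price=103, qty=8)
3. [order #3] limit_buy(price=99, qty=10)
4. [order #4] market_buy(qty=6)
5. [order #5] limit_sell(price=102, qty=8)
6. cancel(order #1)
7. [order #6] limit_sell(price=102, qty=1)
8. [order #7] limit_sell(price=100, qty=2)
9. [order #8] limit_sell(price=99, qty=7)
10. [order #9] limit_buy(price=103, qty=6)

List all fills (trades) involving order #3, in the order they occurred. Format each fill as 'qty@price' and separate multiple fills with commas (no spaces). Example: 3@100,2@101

After op 1 [order #1] limit_sell(price=104, qty=8): fills=none; bids=[-] asks=[#1:8@104]
After op 2 [order #2] limit_sell(price=103, qty=8): fills=none; bids=[-] asks=[#2:8@103 #1:8@104]
After op 3 [order #3] limit_buy(price=99, qty=10): fills=none; bids=[#3:10@99] asks=[#2:8@103 #1:8@104]
After op 4 [order #4] market_buy(qty=6): fills=#4x#2:6@103; bids=[#3:10@99] asks=[#2:2@103 #1:8@104]
After op 5 [order #5] limit_sell(price=102, qty=8): fills=none; bids=[#3:10@99] asks=[#5:8@102 #2:2@103 #1:8@104]
After op 6 cancel(order #1): fills=none; bids=[#3:10@99] asks=[#5:8@102 #2:2@103]
After op 7 [order #6] limit_sell(price=102, qty=1): fills=none; bids=[#3:10@99] asks=[#5:8@102 #6:1@102 #2:2@103]
After op 8 [order #7] limit_sell(price=100, qty=2): fills=none; bids=[#3:10@99] asks=[#7:2@100 #5:8@102 #6:1@102 #2:2@103]
After op 9 [order #8] limit_sell(price=99, qty=7): fills=#3x#8:7@99; bids=[#3:3@99] asks=[#7:2@100 #5:8@102 #6:1@102 #2:2@103]
After op 10 [order #9] limit_buy(price=103, qty=6): fills=#9x#7:2@100 #9x#5:4@102; bids=[#3:3@99] asks=[#5:4@102 #6:1@102 #2:2@103]

Answer: 7@99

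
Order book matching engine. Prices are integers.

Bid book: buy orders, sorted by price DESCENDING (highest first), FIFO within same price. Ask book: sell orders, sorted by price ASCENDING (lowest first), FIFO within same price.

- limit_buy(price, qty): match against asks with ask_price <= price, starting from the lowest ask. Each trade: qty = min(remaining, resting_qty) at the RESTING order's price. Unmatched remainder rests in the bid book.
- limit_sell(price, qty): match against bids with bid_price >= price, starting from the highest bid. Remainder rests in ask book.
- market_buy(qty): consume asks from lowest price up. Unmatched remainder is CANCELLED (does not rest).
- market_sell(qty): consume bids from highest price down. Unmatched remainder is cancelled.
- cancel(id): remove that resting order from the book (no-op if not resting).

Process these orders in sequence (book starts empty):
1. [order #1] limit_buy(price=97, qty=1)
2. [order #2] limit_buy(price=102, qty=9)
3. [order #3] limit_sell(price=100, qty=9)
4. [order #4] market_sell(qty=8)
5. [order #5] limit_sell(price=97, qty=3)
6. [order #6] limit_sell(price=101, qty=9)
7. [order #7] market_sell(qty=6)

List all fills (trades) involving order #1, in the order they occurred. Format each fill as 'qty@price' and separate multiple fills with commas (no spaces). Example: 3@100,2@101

Answer: 1@97

Derivation:
After op 1 [order #1] limit_buy(price=97, qty=1): fills=none; bids=[#1:1@97] asks=[-]
After op 2 [order #2] limit_buy(price=102, qty=9): fills=none; bids=[#2:9@102 #1:1@97] asks=[-]
After op 3 [order #3] limit_sell(price=100, qty=9): fills=#2x#3:9@102; bids=[#1:1@97] asks=[-]
After op 4 [order #4] market_sell(qty=8): fills=#1x#4:1@97; bids=[-] asks=[-]
After op 5 [order #5] limit_sell(price=97, qty=3): fills=none; bids=[-] asks=[#5:3@97]
After op 6 [order #6] limit_sell(price=101, qty=9): fills=none; bids=[-] asks=[#5:3@97 #6:9@101]
After op 7 [order #7] market_sell(qty=6): fills=none; bids=[-] asks=[#5:3@97 #6:9@101]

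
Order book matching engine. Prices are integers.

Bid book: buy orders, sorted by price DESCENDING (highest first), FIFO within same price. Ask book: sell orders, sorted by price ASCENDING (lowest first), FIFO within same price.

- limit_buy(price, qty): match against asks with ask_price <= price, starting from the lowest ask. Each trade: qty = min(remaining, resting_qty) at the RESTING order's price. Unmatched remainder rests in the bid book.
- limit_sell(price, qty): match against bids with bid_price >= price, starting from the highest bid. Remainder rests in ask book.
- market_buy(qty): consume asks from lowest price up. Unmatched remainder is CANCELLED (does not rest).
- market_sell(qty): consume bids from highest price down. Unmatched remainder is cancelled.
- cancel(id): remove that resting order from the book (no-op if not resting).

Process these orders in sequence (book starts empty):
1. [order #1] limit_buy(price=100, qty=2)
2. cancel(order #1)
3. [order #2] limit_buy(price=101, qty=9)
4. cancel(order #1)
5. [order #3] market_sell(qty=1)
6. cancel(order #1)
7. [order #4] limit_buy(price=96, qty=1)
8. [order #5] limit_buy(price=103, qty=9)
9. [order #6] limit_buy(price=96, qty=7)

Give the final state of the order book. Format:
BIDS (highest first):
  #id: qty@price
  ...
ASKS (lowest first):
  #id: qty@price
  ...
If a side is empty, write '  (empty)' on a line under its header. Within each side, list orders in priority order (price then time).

After op 1 [order #1] limit_buy(price=100, qty=2): fills=none; bids=[#1:2@100] asks=[-]
After op 2 cancel(order #1): fills=none; bids=[-] asks=[-]
After op 3 [order #2] limit_buy(price=101, qty=9): fills=none; bids=[#2:9@101] asks=[-]
After op 4 cancel(order #1): fills=none; bids=[#2:9@101] asks=[-]
After op 5 [order #3] market_sell(qty=1): fills=#2x#3:1@101; bids=[#2:8@101] asks=[-]
After op 6 cancel(order #1): fills=none; bids=[#2:8@101] asks=[-]
After op 7 [order #4] limit_buy(price=96, qty=1): fills=none; bids=[#2:8@101 #4:1@96] asks=[-]
After op 8 [order #5] limit_buy(price=103, qty=9): fills=none; bids=[#5:9@103 #2:8@101 #4:1@96] asks=[-]
After op 9 [order #6] limit_buy(price=96, qty=7): fills=none; bids=[#5:9@103 #2:8@101 #4:1@96 #6:7@96] asks=[-]

Answer: BIDS (highest first):
  #5: 9@103
  #2: 8@101
  #4: 1@96
  #6: 7@96
ASKS (lowest first):
  (empty)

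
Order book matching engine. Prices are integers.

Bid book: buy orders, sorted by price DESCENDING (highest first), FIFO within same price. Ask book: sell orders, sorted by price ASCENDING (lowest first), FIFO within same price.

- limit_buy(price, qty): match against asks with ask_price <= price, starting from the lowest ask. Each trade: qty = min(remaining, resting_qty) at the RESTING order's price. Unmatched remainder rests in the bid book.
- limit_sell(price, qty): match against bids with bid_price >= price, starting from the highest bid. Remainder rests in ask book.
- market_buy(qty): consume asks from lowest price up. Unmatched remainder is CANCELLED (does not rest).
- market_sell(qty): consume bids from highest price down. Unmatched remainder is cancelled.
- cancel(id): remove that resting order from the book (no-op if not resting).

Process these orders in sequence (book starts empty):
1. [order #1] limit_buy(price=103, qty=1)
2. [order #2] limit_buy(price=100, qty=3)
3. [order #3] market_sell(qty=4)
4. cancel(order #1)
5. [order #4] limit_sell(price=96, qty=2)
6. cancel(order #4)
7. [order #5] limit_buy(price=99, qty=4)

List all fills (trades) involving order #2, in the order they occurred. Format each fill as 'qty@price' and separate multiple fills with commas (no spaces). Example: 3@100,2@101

Answer: 3@100

Derivation:
After op 1 [order #1] limit_buy(price=103, qty=1): fills=none; bids=[#1:1@103] asks=[-]
After op 2 [order #2] limit_buy(price=100, qty=3): fills=none; bids=[#1:1@103 #2:3@100] asks=[-]
After op 3 [order #3] market_sell(qty=4): fills=#1x#3:1@103 #2x#3:3@100; bids=[-] asks=[-]
After op 4 cancel(order #1): fills=none; bids=[-] asks=[-]
After op 5 [order #4] limit_sell(price=96, qty=2): fills=none; bids=[-] asks=[#4:2@96]
After op 6 cancel(order #4): fills=none; bids=[-] asks=[-]
After op 7 [order #5] limit_buy(price=99, qty=4): fills=none; bids=[#5:4@99] asks=[-]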